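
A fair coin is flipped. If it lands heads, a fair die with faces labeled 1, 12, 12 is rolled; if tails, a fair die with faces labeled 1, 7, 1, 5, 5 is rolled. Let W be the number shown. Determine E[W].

91/15

E[W | heads] = (1+12+12)/3 = 25/3.
E[W | tails] = (1+7+1+5+5)/5 = 19/5.
By the law of total expectation,
E[W] = (1/2)·(25/3) + (1/2)·(19/5) = 91/15.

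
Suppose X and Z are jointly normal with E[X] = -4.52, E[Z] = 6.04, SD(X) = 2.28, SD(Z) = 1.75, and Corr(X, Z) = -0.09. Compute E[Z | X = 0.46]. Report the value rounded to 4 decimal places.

5.6960

E[Z | X=x] = μ_Z + ρ(σ_Z/σ_X)(x − μ_X) for jointly normal variables.
E[Z | X=0.46] = 6.04 + (-0.09)·(1.75/2.28)·(0.46 − (-4.52)) = 6.04 + (-0.069079)·(4.98) = 5.6960.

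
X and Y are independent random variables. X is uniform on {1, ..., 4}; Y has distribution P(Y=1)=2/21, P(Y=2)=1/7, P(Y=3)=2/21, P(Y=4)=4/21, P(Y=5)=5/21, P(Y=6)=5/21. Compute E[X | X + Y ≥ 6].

162/59

P(X + Y ≥ 6) = 59/84.
Summing X·P(x,y) over outcomes with X + Y ≥ 6 gives 27/14.
E[X | X + Y ≥ 6] = (27/14) / (59/84) = 162/59.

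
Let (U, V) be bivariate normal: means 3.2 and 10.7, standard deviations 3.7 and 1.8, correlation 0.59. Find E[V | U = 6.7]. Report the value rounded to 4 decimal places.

E[V | U=x] = μ_V + ρ(σ_V/σ_U)(x − μ_U) for jointly normal variables.
E[V | U=6.7] = 10.7 + (0.59)·(1.8/3.7)·(6.7 − (3.2)) = 10.7 + (0.28703)·(3.5) = 11.7046.

11.7046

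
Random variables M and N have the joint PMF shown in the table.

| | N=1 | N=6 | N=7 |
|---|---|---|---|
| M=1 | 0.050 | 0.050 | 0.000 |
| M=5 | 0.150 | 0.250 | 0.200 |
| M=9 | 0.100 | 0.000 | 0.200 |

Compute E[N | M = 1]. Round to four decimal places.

3.5000

P(M = 1) = 0.100.
Σ N·P over the event = 1·(0.050) + 6·(0.050) = 0.350.
E[N | M = 1] = (0.350) / (0.100) = 3.5000.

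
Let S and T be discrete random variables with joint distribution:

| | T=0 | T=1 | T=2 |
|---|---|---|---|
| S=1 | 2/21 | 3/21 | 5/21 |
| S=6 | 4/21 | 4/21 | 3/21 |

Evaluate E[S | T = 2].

23/8

P(T = 2) = 8/21.
Σ S·P over the event = 1·(5/21) + 6·(3/21) = 23/21.
E[S | T = 2] = (23/21) / (8/21) = 23/8.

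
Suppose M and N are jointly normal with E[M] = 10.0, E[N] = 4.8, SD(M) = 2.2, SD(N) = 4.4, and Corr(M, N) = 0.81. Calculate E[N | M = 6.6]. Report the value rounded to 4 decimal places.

E[N | M=x] = μ_N + ρ(σ_N/σ_M)(x − μ_M) for jointly normal variables.
E[N | M=6.6] = 4.8 + (0.81)·(4.4/2.2)·(6.6 − (10.0)) = 4.8 + (1.62)·(-3.4) = -0.7080.

-0.7080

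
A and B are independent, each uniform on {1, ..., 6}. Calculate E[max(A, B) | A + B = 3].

2

Outcomes with A + B = 3: (1,2), (2,1), each with probability 1/36.
E[max(A, B) | A + B = 3] = (2 + 2) / 2 = 2.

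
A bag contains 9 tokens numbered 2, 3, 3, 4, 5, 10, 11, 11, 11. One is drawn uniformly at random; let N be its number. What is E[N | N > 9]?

P(N > 9) = 4/9.
Σ over the event: 10·1/9 + 11·1/3 = 43/9.
E[N | N > 9] = (43/9) / (4/9) = 43/4.

43/4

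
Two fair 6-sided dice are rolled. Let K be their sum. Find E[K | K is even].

P(K is even) = 1/2.
Σ over the event: 2·1/36 + 4·1/12 + 6·5/36 + 8·5/36 + 10·1/12 + 12·1/36 = 7/2.
E[K | K is even] = (7/2) / (1/2) = 7.

7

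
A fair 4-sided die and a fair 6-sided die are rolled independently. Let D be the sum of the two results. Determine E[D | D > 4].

P(D > 4) = 3/4.
Σ over the event: 5·1/6 + 6·1/6 + 7·1/6 + 8·1/8 + 9·1/12 + 10·1/24 = 31/6.
E[D | D > 4] = (31/6) / (3/4) = 62/9.

62/9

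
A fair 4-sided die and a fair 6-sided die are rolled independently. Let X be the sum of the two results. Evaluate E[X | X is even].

P(X is even) = 1/2.
Σ over the event: 2·1/24 + 4·1/8 + 6·1/6 + 8·1/8 + 10·1/24 = 3.
E[X | X is even] = (3) / (1/2) = 6.

6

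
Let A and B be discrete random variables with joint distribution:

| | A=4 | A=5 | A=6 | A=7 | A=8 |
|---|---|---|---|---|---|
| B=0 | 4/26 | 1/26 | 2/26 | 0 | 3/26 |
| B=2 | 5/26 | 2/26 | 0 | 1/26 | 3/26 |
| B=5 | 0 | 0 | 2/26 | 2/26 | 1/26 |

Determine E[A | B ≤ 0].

57/10

P(B ≤ 0) = 5/13.
Σ A·P over the event = 4·(4/26) + 5·(1/26) + 6·(2/26) + 8·(3/26) = 57/26.
E[A | B ≤ 0] = (57/26) / (5/13) = 57/10.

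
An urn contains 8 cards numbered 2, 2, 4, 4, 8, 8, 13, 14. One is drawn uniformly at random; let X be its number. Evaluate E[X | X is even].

P(X is even) = 7/8.
Σ over the event: 2·1/4 + 4·1/4 + 8·1/4 + 14·1/8 = 21/4.
E[X | X is even] = (21/4) / (7/8) = 6.

6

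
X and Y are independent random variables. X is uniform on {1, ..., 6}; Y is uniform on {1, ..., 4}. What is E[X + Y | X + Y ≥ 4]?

136/21

P(X + Y ≥ 4) = 7/8.
Summing (X+Y)·P(x,y) over outcomes with X + Y ≥ 4 gives 17/3.
E[X + Y | X + Y ≥ 4] = (17/3) / (7/8) = 136/21.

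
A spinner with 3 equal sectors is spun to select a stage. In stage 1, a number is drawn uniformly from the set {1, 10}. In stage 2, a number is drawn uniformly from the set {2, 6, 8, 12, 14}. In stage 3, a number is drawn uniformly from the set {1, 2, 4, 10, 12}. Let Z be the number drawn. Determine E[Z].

E[Z | stage 1] = (1+10)/2 = 11/2.
E[Z | stage 2] = (2+6+8+12+14)/5 = 42/5.
E[Z | stage 3] = (1+2+4+10+12)/5 = 29/5.
E[Z] = (1/3)·(11/2) + (1/3)·(42/5) + (1/3)·(29/5) = 197/30.

197/30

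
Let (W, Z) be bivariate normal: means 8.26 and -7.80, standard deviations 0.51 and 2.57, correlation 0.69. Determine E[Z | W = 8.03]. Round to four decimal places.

For a bivariate normal, E[Z | W=x] = μ_Z + ρ·(σ_Z/σ_W)·(x − μ_W).
E[Z | W=8.03] = -7.80 + (0.69)·(2.57/0.51)·(8.03 − (8.26)) = -7.80 + (3.4771)·(-0.23) = -8.5997.

-8.5997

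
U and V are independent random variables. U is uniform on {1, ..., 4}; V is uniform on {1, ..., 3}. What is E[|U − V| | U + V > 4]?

4/3

Outcomes with U + V > 4: (2,3), (3,2), (3,3), (4,1), (4,2), (4,3), each with probability 1/12.
E[|U − V| | U + V > 4] = (1 + 1 + 0 + 3 + 2 + 1) / 6 = 4/3.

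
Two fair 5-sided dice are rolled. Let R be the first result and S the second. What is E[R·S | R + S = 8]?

Outcomes with R + S = 8: (3,5), (4,4), (5,3), each with probability 1/25.
E[R·S | R + S = 8] = (15 + 16 + 15) / 3 = 46/3.

46/3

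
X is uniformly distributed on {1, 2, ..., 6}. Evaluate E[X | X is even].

Given X is even, X is equally likely to be any of {2, 4, 6}.
E[X | X is even] = (2 + 4 + 6) / 3 = 4.

4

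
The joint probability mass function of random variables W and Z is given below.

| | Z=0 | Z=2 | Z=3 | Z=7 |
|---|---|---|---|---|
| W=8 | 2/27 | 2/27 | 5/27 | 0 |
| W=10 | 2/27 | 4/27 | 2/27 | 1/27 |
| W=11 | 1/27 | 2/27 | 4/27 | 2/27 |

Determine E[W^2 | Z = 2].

P(Z = 2) = 8/27.
Σ W^2·P over the event = 64·(2/27) + 100·(4/27) + 121·(2/27) = 770/27.
E[W^2 | Z = 2] = (770/27) / (8/27) = 385/4.

385/4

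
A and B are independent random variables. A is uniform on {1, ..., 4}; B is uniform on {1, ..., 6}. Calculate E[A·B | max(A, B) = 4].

64/7

Outcomes with max(A, B) = 4: (1,4), (2,4), (3,4), (4,1), (4,2), (4,3), (4,4), each with probability 1/24.
E[A·B | max(A, B) = 4] = (4 + 8 + 12 + 4 + 8 + 12 + 16) / 7 = 64/7.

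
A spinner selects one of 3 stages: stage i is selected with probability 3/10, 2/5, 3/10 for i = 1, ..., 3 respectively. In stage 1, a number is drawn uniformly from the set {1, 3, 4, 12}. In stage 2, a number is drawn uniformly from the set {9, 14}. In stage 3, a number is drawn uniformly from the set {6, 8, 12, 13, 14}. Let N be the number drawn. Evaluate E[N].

E[N | stage 1] = (1+3+4+12)/4 = 5.
E[N | stage 2] = (9+14)/2 = 23/2.
E[N | stage 3] = (6+8+12+13+14)/5 = 53/5.
E[N] = (3/10)·(5) + (2/5)·(23/2) + (3/10)·(53/5) = 232/25.

232/25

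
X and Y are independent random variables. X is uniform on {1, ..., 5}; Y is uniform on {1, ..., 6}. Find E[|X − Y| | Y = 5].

Outcomes with Y = 5: (1,5), (2,5), (3,5), (4,5), (5,5), each with probability 1/30.
E[|X − Y| | Y = 5] = (4 + 3 + 2 + 1 + 0) / 5 = 2.

2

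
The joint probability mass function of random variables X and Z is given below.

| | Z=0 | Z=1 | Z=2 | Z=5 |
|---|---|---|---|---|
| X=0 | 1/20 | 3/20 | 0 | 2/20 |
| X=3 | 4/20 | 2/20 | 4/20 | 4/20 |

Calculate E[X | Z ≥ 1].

2

P(Z ≥ 1) = 3/4.
Σ X·P over the event = 0·(3/20) + 0·(2/20) + 3·(2/20) + 3·(4/20) + 3·(4/20) = 3/2.
E[X | Z ≥ 1] = (3/2) / (3/4) = 2.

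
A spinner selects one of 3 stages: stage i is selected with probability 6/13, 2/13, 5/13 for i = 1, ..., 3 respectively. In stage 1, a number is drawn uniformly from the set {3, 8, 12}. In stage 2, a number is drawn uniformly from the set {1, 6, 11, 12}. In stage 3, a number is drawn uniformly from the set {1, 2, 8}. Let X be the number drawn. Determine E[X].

E[X | stage 1] = (3+8+12)/3 = 23/3.
E[X | stage 2] = (1+6+11+12)/4 = 15/2.
E[X | stage 3] = (1+2+8)/3 = 11/3.
By the law of total expectation,
E[X] = (6/13)·(23/3) + (2/13)·(15/2) + (5/13)·(11/3) = 238/39.

238/39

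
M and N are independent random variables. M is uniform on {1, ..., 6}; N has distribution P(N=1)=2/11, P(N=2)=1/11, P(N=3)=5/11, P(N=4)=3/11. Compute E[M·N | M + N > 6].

475/31

P(M + N > 6) = 31/66.
Summing MN·P(x,y) over outcomes with M + N > 6 gives 475/66.
E[M·N | M + N > 6] = (475/66) / (31/66) = 475/31.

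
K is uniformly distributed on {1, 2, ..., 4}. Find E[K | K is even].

3

Given K is even, K is equally likely to be any of {2, 4}.
E[K | K is even] = (2 + 4) / 2 = 3.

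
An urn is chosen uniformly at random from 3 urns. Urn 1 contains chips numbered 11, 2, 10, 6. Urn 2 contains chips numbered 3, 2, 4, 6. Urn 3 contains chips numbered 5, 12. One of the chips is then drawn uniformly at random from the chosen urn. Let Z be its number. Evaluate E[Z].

13/2

E[Z | urn 1] = (11+2+10+6)/4 = 29/4.
E[Z | urn 2] = (3+2+4+6)/4 = 15/4.
E[Z | urn 3] = (5+12)/2 = 17/2.
E[Z] = (1/3)·(29/4) + (1/3)·(15/4) + (1/3)·(17/2) = 13/2.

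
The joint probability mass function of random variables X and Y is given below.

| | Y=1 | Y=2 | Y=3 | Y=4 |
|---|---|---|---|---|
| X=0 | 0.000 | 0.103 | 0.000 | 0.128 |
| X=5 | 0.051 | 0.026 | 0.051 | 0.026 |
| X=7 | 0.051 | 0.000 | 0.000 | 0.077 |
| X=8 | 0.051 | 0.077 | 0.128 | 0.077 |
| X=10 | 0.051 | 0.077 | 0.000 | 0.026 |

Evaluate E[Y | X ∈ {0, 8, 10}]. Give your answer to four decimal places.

2.6797

P(X ∈ {0, 8, 10}) = 0.718.
Summing Y·P(X=x,Y=y) over the conditioning event gives 1.924.
E[Y | X ∈ {0, 8, 10}] = (1.924) / (0.718) = 2.6797.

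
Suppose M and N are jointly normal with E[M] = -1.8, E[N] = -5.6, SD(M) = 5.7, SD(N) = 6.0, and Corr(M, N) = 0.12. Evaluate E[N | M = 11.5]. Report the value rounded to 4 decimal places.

-3.9200

The regression of N on M has slope ρ·σ_N/σ_M and passes through (μ_M, μ_N).
E[N | M=11.5] = -5.6 + (0.12)·(6.0/5.7)·(11.5 − (-1.8)) = -5.6 + (0.126316)·(13.3) = -3.9200.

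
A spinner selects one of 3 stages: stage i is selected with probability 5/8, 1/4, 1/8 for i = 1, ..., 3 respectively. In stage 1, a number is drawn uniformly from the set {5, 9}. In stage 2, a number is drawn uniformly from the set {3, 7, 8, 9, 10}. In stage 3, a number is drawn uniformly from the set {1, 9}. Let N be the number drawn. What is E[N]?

137/20

E[N | stage 1] = (5+9)/2 = 7.
E[N | stage 2] = (3+7+8+9+10)/5 = 37/5.
E[N | stage 3] = (1+9)/2 = 5.
E[N] = (5/8)·(7) + (1/4)·(37/5) + (1/8)·(5) = 137/20.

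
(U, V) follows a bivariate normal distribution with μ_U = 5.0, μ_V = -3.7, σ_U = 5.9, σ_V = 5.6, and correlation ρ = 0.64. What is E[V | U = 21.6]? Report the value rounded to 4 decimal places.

E[V | U=x] = μ_V + ρ(σ_V/σ_U)(x − μ_U) for jointly normal variables.
E[V | U=21.6] = -3.7 + (0.64)·(5.6/5.9)·(21.6 − (5.0)) = -3.7 + (0.60746)·(16.6) = 6.3838.

6.3838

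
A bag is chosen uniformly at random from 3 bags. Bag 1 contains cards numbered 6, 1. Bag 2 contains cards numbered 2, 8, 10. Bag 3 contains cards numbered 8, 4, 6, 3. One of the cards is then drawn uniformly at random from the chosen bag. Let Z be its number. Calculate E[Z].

185/36

E[Z | bag 1] = (6+1)/2 = 7/2.
E[Z | bag 2] = (2+8+10)/3 = 20/3.
E[Z | bag 3] = (8+4+6+3)/4 = 21/4.
By the law of total expectation,
E[Z] = (1/3)·(7/2) + (1/3)·(20/3) + (1/3)·(21/4) = 185/36.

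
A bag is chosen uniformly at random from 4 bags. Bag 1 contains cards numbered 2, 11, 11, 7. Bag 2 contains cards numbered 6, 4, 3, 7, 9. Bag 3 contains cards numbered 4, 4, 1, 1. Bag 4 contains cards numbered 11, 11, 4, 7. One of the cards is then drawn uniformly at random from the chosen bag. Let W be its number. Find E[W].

E[W | bag 1] = (2+11+11+7)/4 = 31/4.
E[W | bag 2] = (6+4+3+7+9)/5 = 29/5.
E[W | bag 3] = (4+4+1+1)/4 = 5/2.
E[W | bag 4] = (11+11+4+7)/4 = 33/4.
E[W] = (1/4)·(31/4) + (1/4)·(29/5) + (1/4)·(5/2) + (1/4)·(33/4) = 243/40.

243/40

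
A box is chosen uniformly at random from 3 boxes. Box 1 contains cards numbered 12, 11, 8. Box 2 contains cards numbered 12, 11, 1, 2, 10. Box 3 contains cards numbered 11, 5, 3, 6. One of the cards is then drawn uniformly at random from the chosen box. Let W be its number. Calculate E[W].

1427/180

E[W | box 1] = (12+11+8)/3 = 31/3.
E[W | box 2] = (12+11+1+2+10)/5 = 36/5.
E[W | box 3] = (11+5+3+6)/4 = 25/4.
E[W] = (1/3)·(31/3) + (1/3)·(36/5) + (1/3)·(25/4) = 1427/180.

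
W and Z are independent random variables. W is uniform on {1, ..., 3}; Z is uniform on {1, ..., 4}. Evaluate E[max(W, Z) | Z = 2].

7/3

Outcomes with Z = 2: (1,2), (2,2), (3,2), each with probability 1/12.
E[max(W, Z) | Z = 2] = (2 + 2 + 3) / 3 = 7/3.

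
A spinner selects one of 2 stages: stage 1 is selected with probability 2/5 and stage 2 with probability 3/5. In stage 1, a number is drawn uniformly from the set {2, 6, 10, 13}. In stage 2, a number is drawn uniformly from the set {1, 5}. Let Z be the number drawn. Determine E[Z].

E[Z | stage 1] = (2+6+10+13)/4 = 31/4.
E[Z | stage 2] = (1+5)/2 = 3.
By the law of total expectation,
E[Z] = (2/5)·(31/4) + (3/5)·(3) = 49/10.

49/10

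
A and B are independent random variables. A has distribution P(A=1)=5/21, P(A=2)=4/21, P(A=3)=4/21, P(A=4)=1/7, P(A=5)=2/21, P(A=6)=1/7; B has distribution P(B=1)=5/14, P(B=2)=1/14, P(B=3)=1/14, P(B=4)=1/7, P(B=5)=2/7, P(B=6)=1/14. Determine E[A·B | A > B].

554/61

P(A > B) = 61/147.
Summing AB·P(x,y) over outcomes with A > B gives 554/147.
E[A·B | A > B] = (554/147) / (61/147) = 554/61.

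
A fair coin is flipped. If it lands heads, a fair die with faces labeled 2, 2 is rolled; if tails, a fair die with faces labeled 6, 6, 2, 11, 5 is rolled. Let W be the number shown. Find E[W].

E[W | heads] = (2+2)/2 = 2.
E[W | tails] = (6+6+2+11+5)/5 = 6.
By the law of total expectation,
E[W] = (1/2)·(2) + (1/2)·(6) = 4.

4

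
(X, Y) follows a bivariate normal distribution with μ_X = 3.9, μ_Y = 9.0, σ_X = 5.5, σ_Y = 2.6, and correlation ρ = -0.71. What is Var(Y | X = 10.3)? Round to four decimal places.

3.3523

Var(Y | X=x) = (1 − ρ²)·σ_Y².
Var(Y | X=10.3) = (2.6)²·(1 − (-0.71)²) = 6.76·0.4959 = 3.3523.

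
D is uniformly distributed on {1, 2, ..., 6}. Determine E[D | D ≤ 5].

3

Given D ≤ 5, D is equally likely to be any of {1, 2, 3, 4, 5}.
E[D | D ≤ 5] = (1 + 2 + 3 + 4 + 5) / 5 = 3.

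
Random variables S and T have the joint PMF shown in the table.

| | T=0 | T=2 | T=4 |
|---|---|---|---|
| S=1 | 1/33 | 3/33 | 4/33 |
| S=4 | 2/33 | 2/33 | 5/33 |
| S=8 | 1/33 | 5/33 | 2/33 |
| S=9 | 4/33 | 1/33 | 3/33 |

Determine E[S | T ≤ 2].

113/19

P(T ≤ 2) = 19/33.
Σ S·P over the event = 1·(1/33) + 1·(3/33) + 4·(2/33) + 4·(2/33) + 8·(1/33) + 8·(5/33) + 9·(4/33) + 9·(1/33) = 113/33.
E[S | T ≤ 2] = (113/33) / (19/33) = 113/19.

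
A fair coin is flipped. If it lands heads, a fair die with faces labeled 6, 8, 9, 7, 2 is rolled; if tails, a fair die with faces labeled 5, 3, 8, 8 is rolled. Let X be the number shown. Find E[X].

31/5

E[X | heads] = (6+8+9+7+2)/5 = 32/5.
E[X | tails] = (5+3+8+8)/4 = 6.
By the law of total expectation,
E[X] = (1/2)·(32/5) + (1/2)·(6) = 31/5.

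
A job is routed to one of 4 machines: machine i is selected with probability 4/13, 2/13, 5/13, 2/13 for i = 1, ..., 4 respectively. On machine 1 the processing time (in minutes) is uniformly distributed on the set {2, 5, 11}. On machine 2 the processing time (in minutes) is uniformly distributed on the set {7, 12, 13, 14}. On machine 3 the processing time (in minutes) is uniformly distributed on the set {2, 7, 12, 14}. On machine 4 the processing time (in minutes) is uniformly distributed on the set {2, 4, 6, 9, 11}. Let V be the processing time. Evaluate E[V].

E[V | machine 1] = (2+5+11)/3 = 6.
E[V | machine 2] = (7+12+13+14)/4 = 23/2.
E[V | machine 3] = (2+7+12+14)/4 = 35/4.
E[V | machine 4] = (2+4+6+9+11)/5 = 32/5.
By the law of total expectation,
E[V] = (4/13)·(6) + (2/13)·(23/2) + (5/13)·(35/4) + (2/13)·(32/5) = 2071/260.

2071/260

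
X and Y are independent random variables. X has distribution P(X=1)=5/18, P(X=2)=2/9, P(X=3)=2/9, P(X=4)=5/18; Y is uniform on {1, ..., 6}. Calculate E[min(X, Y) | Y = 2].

P(Y = 2) = 1/6.
Summing min(X,Y)·P(x,y) over outcomes with Y = 2 gives 31/108.
E[min(X, Y) | Y = 2] = (31/108) / (1/6) = 31/18.

31/18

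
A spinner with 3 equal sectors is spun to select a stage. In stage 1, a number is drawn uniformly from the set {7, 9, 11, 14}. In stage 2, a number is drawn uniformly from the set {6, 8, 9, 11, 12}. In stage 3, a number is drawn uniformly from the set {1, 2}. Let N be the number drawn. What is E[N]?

E[N | stage 1] = (7+9+11+14)/4 = 41/4.
E[N | stage 2] = (6+8+9+11+12)/5 = 46/5.
E[N | stage 3] = (1+2)/2 = 3/2.
By the law of total expectation,
E[N] = (1/3)·(41/4) + (1/3)·(46/5) + (1/3)·(3/2) = 419/60.

419/60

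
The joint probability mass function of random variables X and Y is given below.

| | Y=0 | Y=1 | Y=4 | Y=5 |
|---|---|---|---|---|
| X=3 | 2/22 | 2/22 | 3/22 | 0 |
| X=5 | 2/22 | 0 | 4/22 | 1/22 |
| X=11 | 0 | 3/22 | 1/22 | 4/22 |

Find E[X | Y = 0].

4

P(Y = 0) = 2/11.
Summing X·P(X=x,Y=y) over the conditioning event gives 8/11.
E[X | Y = 0] = (8/11) / (2/11) = 4.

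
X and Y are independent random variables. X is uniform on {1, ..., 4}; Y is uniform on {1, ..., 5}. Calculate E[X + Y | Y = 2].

9/2

Outcomes with Y = 2: (1,2), (2,2), (3,2), (4,2), each with probability 1/20.
E[X + Y | Y = 2] = (3 + 4 + 5 + 6) / 4 = 9/2.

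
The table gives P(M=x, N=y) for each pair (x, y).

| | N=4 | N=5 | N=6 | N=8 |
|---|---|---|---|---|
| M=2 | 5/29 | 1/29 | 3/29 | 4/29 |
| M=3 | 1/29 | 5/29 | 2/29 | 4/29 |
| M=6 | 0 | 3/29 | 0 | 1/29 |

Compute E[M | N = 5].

35/9

P(N = 5) = 9/29.
Σ M·P over the event = 2·(1/29) + 3·(5/29) + 6·(3/29) = 35/29.
E[M | N = 5] = (35/29) / (9/29) = 35/9.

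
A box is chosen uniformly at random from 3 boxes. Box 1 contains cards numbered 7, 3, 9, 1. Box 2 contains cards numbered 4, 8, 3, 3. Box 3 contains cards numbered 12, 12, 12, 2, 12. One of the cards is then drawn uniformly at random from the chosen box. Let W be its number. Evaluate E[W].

13/2

E[W | box 1] = (7+3+9+1)/4 = 5.
E[W | box 2] = (4+8+3+3)/4 = 9/2.
E[W | box 3] = (12+12+12+2+12)/5 = 10.
By the law of total expectation,
E[W] = (1/3)·(5) + (1/3)·(9/2) + (1/3)·(10) = 13/2.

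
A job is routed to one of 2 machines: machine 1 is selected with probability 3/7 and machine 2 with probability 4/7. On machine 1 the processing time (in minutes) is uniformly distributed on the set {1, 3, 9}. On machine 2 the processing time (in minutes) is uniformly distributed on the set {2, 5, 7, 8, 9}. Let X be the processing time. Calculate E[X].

E[X | machine 1] = (1+3+9)/3 = 13/3.
E[X | machine 2] = (2+5+7+8+9)/5 = 31/5.
By the law of total expectation,
E[X] = (3/7)·(13/3) + (4/7)·(31/5) = 27/5.

27/5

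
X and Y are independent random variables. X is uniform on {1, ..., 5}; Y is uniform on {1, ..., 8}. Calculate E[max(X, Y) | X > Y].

Outcomes with X > Y: (2,1), (3,1), (3,2), (4,1), (4,2), (4,3), (5,1), (5,2), (5,3), (5,4), each with probability 1/40.
E[max(X, Y) | X > Y] = (2 + 3 + 3 + 4 + 4 + 4 + 5 + 5 + 5 + 5) / 10 = 4.

4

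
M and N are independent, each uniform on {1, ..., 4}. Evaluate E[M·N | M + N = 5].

5

P(M + N = 5) = 1/4.
Summing MN·P(x,y) over outcomes with M + N = 5 gives 5/4.
E[M·N | M + N = 5] = (5/4) / (1/4) = 5.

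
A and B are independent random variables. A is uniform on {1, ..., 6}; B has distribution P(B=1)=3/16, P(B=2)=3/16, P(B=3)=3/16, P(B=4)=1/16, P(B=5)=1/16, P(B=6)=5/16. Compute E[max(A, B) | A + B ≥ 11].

6

P(A + B ≥ 11) = 11/96.
Summing max(A,B)·P(x,y) over outcomes with A + B ≥ 11 gives 11/16.
E[max(A, B) | A + B ≥ 11] = (11/16) / (11/96) = 6.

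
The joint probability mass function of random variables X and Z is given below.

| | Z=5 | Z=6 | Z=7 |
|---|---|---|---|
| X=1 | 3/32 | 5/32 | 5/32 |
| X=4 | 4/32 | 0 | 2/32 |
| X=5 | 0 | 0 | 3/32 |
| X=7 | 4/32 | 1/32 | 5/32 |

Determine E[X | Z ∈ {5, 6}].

P(Z ∈ {5, 6}) = 17/32.
Σ X·P over the event = 1·(3/32) + 1·(5/32) + 4·(4/32) + 7·(4/32) + 7·(1/32) = 59/32.
E[X | Z ∈ {5, 6}] = (59/32) / (17/32) = 59/17.

59/17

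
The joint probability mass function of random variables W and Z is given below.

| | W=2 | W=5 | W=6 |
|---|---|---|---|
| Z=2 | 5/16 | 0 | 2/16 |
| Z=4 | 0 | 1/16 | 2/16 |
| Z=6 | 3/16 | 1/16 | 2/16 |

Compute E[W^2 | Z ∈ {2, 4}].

P(Z ∈ {2, 4}) = 5/8.
Σ W^2·P over the event = 4·(5/16) + 25·(1/16) + 36·(2/16) + 36·(2/16) = 189/16.
E[W^2 | Z ∈ {2, 4}] = (189/16) / (5/8) = 189/10.

189/10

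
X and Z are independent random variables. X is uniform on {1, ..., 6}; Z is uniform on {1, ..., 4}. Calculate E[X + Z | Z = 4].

Outcomes with Z = 4: (1,4), (2,4), (3,4), (4,4), (5,4), (6,4), each with probability 1/24.
E[X + Z | Z = 4] = (5 + 6 + 7 + 8 + 9 + 10) / 6 = 15/2.

15/2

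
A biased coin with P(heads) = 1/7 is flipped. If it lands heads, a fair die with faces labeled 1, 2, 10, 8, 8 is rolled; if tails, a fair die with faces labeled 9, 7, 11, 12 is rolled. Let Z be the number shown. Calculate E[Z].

E[Z | heads] = (1+2+10+8+8)/5 = 29/5.
E[Z | tails] = (9+7+11+12)/4 = 39/4.
E[Z] = (1/7)·(29/5) + (6/7)·(39/4) = 643/70.

643/70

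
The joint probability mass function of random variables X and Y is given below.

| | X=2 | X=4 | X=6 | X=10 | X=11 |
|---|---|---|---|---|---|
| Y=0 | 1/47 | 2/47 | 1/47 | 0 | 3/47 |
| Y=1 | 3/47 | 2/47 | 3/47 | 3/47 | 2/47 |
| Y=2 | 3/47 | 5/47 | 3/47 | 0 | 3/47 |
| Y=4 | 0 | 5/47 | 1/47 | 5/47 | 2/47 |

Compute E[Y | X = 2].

9/7

P(X = 2) = 7/47.
Σ Y·P over the event = 0·(1/47) + 1·(3/47) + 2·(3/47) = 9/47.
E[Y | X = 2] = (9/47) / (7/47) = 9/7.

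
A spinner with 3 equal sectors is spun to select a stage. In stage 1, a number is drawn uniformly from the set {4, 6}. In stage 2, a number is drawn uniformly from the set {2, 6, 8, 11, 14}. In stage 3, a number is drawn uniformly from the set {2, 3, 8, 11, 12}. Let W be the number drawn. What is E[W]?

E[W | stage 1] = (4+6)/2 = 5.
E[W | stage 2] = (2+6+8+11+14)/5 = 41/5.
E[W | stage 3] = (2+3+8+11+12)/5 = 36/5.
E[W] = (1/3)·(5) + (1/3)·(41/5) + (1/3)·(36/5) = 34/5.

34/5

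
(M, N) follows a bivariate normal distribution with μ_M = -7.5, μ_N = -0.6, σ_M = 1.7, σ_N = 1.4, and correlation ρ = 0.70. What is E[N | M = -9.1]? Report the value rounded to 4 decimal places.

-1.5224

For a bivariate normal, E[N | M=x] = μ_N + ρ·(σ_N/σ_M)·(x − μ_M).
E[N | M=-9.1] = -0.6 + (0.70)·(1.4/1.7)·(-9.1 − (-7.5)) = -0.6 + (0.57647)·(-1.6) = -1.5224.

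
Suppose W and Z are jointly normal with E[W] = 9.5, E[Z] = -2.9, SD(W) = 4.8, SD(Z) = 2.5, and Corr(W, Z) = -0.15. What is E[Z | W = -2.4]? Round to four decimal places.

For a bivariate normal, E[Z | W=x] = μ_Z + ρ·(σ_Z/σ_W)·(x − μ_W).
E[Z | W=-2.4] = -2.9 + (-0.15)·(2.5/4.8)·(-2.4 − (9.5)) = -2.9 + (-0.078125)·(-11.9) = -1.9703.

-1.9703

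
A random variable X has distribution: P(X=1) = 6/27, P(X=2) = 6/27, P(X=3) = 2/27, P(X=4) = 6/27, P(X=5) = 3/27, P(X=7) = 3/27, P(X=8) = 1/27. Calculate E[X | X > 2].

P(X > 2) = 5/9.
Σ over the event: 3·2/27 + 4·2/9 + 5·1/9 + 7·1/9 + 8·1/27 = 74/27.
E[X | X > 2] = (74/27) / (5/9) = 74/15.

74/15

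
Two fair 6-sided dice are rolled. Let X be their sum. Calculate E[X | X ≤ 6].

14/3

P(X ≤ 6) = 5/12.
Σ over the event: 2·1/36 + 3·1/18 + 4·1/12 + 5·1/9 + 6·5/36 = 35/18.
E[X | X ≤ 6] = (35/18) / (5/12) = 14/3.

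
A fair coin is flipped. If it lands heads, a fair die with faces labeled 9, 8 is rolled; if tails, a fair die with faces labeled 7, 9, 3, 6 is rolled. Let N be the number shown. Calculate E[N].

59/8

E[N | heads] = (9+8)/2 = 17/2.
E[N | tails] = (7+9+3+6)/4 = 25/4.
E[N] = (1/2)·(17/2) + (1/2)·(25/4) = 59/8.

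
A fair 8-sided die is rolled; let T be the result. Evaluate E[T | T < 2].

Given T < 2, T is equally likely to be any of {1}.
E[T | T < 2] = (1) / 1 = 1.

1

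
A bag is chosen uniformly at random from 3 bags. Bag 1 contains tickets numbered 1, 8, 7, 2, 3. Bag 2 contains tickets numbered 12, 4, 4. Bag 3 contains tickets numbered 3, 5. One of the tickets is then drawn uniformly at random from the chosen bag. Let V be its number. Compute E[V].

223/45

E[V | bag 1] = (1+8+7+2+3)/5 = 21/5.
E[V | bag 2] = (12+4+4)/3 = 20/3.
E[V | bag 3] = (3+5)/2 = 4.
By the law of total expectation,
E[V] = (1/3)·(21/5) + (1/3)·(20/3) + (1/3)·(4) = 223/45.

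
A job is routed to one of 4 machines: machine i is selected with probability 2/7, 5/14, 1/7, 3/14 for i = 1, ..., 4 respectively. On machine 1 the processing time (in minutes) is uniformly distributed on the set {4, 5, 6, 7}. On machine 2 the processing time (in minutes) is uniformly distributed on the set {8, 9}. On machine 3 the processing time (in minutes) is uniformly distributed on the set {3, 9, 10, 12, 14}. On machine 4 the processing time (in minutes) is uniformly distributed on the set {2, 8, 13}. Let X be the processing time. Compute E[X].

1067/140

E[X | machine 1] = (4+5+6+7)/4 = 11/2.
E[X | machine 2] = (8+9)/2 = 17/2.
E[X | machine 3] = (3+9+10+12+14)/5 = 48/5.
E[X | machine 4] = (2+8+13)/3 = 23/3.
E[X] = (2/7)·(11/2) + (5/14)·(17/2) + (1/7)·(48/5) + (3/14)·(23/3) = 1067/140.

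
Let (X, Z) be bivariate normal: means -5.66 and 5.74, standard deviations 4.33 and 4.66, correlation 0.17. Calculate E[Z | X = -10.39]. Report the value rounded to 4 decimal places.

E[Z | X=x] = μ_Z + ρ(σ_Z/σ_X)(x − μ_X) for jointly normal variables.
E[Z | X=-10.39] = 5.74 + (0.17)·(4.66/4.33)·(-10.39 − (-5.66)) = 5.74 + (0.18296)·(-4.73) = 4.8746.

4.8746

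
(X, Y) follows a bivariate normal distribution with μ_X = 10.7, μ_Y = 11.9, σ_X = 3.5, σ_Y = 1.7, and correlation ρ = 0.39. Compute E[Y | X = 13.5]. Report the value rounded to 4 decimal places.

E[Y | X=x] = μ_Y + ρ(σ_Y/σ_X)(x − μ_X) for jointly normal variables.
E[Y | X=13.5] = 11.9 + (0.39)·(1.7/3.5)·(13.5 − (10.7)) = 11.9 + (0.18943)·(2.8) = 12.4304.

12.4304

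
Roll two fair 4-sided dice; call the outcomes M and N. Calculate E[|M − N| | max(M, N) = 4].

Outcomes with max(M, N) = 4: (1,4), (2,4), (3,4), (4,1), (4,2), (4,3), (4,4), each with probability 1/16.
E[|M − N| | max(M, N) = 4] = (3 + 2 + 1 + 3 + 2 + 1 + 0) / 7 = 12/7.

12/7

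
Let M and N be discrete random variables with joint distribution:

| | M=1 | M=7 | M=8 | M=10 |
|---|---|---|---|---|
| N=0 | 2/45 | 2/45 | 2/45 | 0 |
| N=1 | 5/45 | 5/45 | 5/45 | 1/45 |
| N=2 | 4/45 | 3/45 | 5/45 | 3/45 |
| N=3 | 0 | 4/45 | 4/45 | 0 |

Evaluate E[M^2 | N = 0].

P(N = 0) = 2/15.
Σ M^2·P over the event = 1·(2/45) + 49·(2/45) + 64·(2/45) = 76/15.
E[M^2 | N = 0] = (76/15) / (2/15) = 38.

38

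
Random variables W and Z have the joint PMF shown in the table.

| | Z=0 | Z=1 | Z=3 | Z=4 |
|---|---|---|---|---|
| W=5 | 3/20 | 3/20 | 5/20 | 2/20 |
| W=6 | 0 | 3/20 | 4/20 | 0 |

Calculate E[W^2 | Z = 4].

P(Z = 4) = 1/10.
Σ W^2·P over the event = 25·(2/20) = 5/2.
E[W^2 | Z = 4] = (5/2) / (1/10) = 25.

25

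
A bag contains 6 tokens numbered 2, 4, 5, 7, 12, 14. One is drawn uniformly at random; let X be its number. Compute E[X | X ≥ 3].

P(X ≥ 3) = 5/6.
Σ over the event: 4·1/6 + 5·1/6 + 7·1/6 + 12·1/6 + 14·1/6 = 7.
E[X | X ≥ 3] = (7) / (5/6) = 42/5.

42/5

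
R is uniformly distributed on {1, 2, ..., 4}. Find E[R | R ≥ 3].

Given R ≥ 3, R is equally likely to be any of {3, 4}.
E[R | R ≥ 3] = (3 + 4) / 2 = 7/2.

7/2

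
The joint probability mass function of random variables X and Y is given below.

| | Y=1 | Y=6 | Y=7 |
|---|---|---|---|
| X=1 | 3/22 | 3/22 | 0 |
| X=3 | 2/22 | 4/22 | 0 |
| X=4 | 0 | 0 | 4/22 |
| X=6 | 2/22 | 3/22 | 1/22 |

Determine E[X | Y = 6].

P(Y = 6) = 5/11.
Σ X·P over the event = 1·(3/22) + 3·(4/22) + 6·(3/22) = 3/2.
E[X | Y = 6] = (3/2) / (5/11) = 33/10.

33/10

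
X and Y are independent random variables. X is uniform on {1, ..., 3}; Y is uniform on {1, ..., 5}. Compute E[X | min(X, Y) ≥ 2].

Outcomes with min(X, Y) ≥ 2: (2,2), (2,3), (2,4), (2,5), (3,2), (3,3), (3,4), (3,5), each with probability 1/15.
E[X | min(X, Y) ≥ 2] = (2 + 2 + 2 + 2 + 3 + 3 + 3 + 3) / 8 = 5/2.

5/2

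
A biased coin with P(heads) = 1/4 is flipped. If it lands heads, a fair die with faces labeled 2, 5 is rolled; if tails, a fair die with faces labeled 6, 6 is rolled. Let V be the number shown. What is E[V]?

43/8

E[V | heads] = (2+5)/2 = 7/2.
E[V | tails] = (6+6)/2 = 6.
By the law of total expectation,
E[V] = (1/4)·(7/2) + (3/4)·(6) = 43/8.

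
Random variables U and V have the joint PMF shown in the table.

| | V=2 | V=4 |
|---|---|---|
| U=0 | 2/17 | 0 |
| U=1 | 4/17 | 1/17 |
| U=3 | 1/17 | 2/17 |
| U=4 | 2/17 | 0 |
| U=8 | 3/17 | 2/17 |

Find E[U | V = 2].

13/4

P(V = 2) = 12/17.
Σ U·P over the event = 0·(2/17) + 1·(4/17) + 3·(1/17) + 4·(2/17) + 8·(3/17) = 39/17.
E[U | V = 2] = (39/17) / (12/17) = 13/4.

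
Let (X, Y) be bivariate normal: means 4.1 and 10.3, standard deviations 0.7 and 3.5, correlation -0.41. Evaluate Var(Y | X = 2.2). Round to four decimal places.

10.1908

The conditional variance in a bivariate normal is σ_Y²(1 − ρ²), independent of x.
Var(Y | X=2.2) = (3.5)²·(1 − (-0.41)²) = 12.25·0.8319 = 10.1908.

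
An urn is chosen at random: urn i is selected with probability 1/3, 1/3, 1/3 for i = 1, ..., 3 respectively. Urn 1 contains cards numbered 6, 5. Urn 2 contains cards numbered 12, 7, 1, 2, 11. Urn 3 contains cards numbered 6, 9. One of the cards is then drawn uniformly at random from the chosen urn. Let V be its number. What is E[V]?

98/15

E[V | urn 1] = (6+5)/2 = 11/2.
E[V | urn 2] = (12+7+1+2+11)/5 = 33/5.
E[V | urn 3] = (6+9)/2 = 15/2.
E[V] = (1/3)·(11/2) + (1/3)·(33/5) + (1/3)·(15/2) = 98/15.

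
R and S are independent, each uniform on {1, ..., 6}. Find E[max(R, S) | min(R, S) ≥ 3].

41/8

P(min(R, S) ≥ 3) = 4/9.
Summing max(R,S)·P(x,y) over outcomes with min(R, S) ≥ 3 gives 41/18.
E[max(R, S) | min(R, S) ≥ 3] = (41/18) / (4/9) = 41/8.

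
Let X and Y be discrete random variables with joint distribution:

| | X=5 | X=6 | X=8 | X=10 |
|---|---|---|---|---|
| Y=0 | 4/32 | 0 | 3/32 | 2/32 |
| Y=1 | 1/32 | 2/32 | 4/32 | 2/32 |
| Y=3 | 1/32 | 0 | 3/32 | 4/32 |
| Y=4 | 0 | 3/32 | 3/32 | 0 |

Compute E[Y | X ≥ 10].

7/4

P(X ≥ 10) = 1/4.
Summing Y·P(X=x,Y=y) over the conditioning event gives 7/16.
E[Y | X ≥ 10] = (7/16) / (1/4) = 7/4.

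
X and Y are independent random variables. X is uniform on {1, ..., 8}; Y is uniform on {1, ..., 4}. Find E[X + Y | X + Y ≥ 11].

34/3

P(X + Y ≥ 11) = 3/32.
Summing (X+Y)·P(x,y) over outcomes with X + Y ≥ 11 gives 17/16.
E[X + Y | X + Y ≥ 11] = (17/16) / (3/32) = 34/3.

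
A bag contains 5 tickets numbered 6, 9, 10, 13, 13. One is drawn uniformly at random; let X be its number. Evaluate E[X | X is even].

8

P(X is even) = 2/5.
Σ over the event: 6·1/5 + 10·1/5 = 16/5.
E[X | X is even] = (16/5) / (2/5) = 8.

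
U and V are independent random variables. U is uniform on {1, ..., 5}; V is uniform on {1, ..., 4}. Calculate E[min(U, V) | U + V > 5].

27/10

P(U + V > 5) = 1/2.
Summing min(U,V)·P(x,y) over outcomes with U + V > 5 gives 27/20.
E[min(U, V) | U + V > 5] = (27/20) / (1/2) = 27/10.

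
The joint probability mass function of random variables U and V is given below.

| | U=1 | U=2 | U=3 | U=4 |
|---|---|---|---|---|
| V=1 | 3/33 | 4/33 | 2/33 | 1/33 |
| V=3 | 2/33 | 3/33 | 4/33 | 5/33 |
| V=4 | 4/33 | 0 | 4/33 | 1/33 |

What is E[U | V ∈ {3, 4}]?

60/23

P(V ∈ {3, 4}) = 23/33.
Σ U·P over the event = 1·(2/33) + 1·(4/33) + 2·(3/33) + 3·(4/33) + 3·(4/33) + 4·(5/33) + 4·(1/33) = 20/11.
E[U | V ∈ {3, 4}] = (20/11) / (23/33) = 60/23.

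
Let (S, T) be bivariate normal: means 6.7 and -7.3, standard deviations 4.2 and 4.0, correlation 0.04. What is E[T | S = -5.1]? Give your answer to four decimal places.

For a bivariate normal, E[T | S=x] = μ_T + ρ·(σ_T/σ_S)·(x − μ_S).
E[T | S=-5.1] = -7.3 + (0.04)·(4.0/4.2)·(-5.1 − (6.7)) = -7.3 + (0.038095)·(-11.8) = -7.7495.

-7.7495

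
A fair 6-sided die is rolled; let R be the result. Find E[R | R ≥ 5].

Given R ≥ 5, R is equally likely to be any of {5, 6}.
E[R | R ≥ 5] = (5 + 6) / 2 = 11/2.

11/2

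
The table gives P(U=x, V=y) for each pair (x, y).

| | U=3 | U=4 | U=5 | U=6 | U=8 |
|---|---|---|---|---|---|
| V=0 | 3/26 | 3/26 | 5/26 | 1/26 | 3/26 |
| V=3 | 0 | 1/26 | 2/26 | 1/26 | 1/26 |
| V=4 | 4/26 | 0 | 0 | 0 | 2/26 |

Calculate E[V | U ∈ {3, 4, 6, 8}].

P(U ∈ {3, 4, 6, 8}) = 19/26.
Summing V·P(U=x,V=y) over the conditioning event gives 33/26.
E[V | U ∈ {3, 4, 6, 8}] = (33/26) / (19/26) = 33/19.

33/19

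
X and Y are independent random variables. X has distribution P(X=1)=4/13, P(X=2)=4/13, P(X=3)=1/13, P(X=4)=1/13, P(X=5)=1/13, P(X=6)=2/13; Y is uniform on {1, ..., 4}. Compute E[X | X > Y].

P(X > Y) = 21/52.
Summing X·P(x,y) over outcomes with X > Y gives 47/26.
E[X | X > Y] = (47/26) / (21/52) = 94/21.

94/21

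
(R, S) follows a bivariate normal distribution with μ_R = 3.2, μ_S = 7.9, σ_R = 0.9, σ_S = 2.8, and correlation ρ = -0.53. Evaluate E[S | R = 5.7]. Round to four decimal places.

E[S | R=x] = μ_S + ρ(σ_S/σ_R)(x − μ_R) for jointly normal variables.
E[S | R=5.7] = 7.9 + (-0.53)·(2.8/0.9)·(5.7 − (3.2)) = 7.9 + (-1.6489)·(2.5) = 3.7778.

3.7778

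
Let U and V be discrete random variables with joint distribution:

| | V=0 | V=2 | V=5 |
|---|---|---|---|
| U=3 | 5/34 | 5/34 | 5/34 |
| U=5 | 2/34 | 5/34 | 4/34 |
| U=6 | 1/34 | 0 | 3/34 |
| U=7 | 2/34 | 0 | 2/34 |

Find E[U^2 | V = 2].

P(V = 2) = 5/17.
Summing U^2·P(U=x,V=y) over the conditioning event gives 5.
E[U^2 | V = 2] = (5) / (5/17) = 17.

17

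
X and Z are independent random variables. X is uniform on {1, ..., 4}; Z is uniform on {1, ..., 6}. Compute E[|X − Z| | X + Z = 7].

5/2

P(X + Z = 7) = 1/6.
Summing |X−Z|·P(x,y) over outcomes with X + Z = 7 gives 5/12.
E[|X − Z| | X + Z = 7] = (5/12) / (1/6) = 5/2.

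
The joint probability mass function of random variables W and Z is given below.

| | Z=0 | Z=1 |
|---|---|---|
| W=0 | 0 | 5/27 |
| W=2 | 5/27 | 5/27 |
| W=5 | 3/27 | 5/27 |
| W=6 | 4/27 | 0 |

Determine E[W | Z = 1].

P(Z = 1) = 5/9.
Summing W·P(W=x,Z=y) over the conditioning event gives 35/27.
E[W | Z = 1] = (35/27) / (5/9) = 7/3.

7/3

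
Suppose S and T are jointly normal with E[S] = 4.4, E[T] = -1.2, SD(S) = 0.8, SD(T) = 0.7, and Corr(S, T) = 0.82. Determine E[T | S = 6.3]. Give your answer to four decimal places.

0.1633

The regression of T on S has slope ρ·σ_T/σ_S and passes through (μ_S, μ_T).
E[T | S=6.3] = -1.2 + (0.82)·(0.7/0.8)·(6.3 − (4.4)) = -1.2 + (0.7175)·(1.9) = 0.1633.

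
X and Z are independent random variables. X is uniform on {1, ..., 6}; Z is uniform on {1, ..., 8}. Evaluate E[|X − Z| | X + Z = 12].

Outcomes with X + Z = 12: (4,8), (5,7), (6,6), each with probability 1/48.
E[|X − Z| | X + Z = 12] = (4 + 2 + 0) / 3 = 2.

2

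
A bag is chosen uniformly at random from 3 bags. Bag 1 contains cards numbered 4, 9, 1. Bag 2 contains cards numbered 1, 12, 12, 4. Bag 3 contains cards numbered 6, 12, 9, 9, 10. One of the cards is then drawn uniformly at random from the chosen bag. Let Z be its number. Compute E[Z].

1267/180

E[Z | bag 1] = (4+9+1)/3 = 14/3.
E[Z | bag 2] = (1+12+12+4)/4 = 29/4.
E[Z | bag 3] = (6+12+9+9+10)/5 = 46/5.
E[Z] = (1/3)·(14/3) + (1/3)·(29/4) + (1/3)·(46/5) = 1267/180.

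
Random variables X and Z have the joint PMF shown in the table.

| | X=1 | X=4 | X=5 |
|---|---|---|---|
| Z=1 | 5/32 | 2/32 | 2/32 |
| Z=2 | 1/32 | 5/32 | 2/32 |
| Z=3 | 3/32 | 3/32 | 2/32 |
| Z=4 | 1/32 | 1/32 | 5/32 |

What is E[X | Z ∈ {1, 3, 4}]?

P(Z ∈ {1, 3, 4}) = 3/4.
Summing X·P(X=x,Z=y) over the conditioning event gives 39/16.
E[X | Z ∈ {1, 3, 4}] = (39/16) / (3/4) = 13/4.

13/4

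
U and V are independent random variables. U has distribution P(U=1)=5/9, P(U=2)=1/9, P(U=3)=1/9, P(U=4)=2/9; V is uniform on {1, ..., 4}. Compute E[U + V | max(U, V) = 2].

22/7

P(max(U, V) = 2) = 7/36.
Summing (U+V)·P(x,y) over outcomes with max(U, V) = 2 gives 11/18.
E[U + V | max(U, V) = 2] = (11/18) / (7/36) = 22/7.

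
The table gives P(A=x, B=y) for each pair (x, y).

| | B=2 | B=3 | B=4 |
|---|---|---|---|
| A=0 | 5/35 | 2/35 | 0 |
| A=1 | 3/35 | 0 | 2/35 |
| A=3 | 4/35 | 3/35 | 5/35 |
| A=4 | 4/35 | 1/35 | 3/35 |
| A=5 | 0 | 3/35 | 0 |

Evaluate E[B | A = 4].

P(A = 4) = 8/35.
Σ B·P over the event = 2·(4/35) + 3·(1/35) + 4·(3/35) = 23/35.
E[B | A = 4] = (23/35) / (8/35) = 23/8.

23/8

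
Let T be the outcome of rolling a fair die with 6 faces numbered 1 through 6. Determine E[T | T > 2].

Given T > 2, T is equally likely to be any of {3, 4, 5, 6}.
E[T | T > 2] = (3 + 4 + 5 + 6) / 4 = 9/2.

9/2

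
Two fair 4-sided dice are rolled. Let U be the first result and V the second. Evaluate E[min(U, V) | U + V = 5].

3/2

P(U + V = 5) = 1/4.
Summing min(U,V)·P(x,y) over outcomes with U + V = 5 gives 3/8.
E[min(U, V) | U + V = 5] = (3/8) / (1/4) = 3/2.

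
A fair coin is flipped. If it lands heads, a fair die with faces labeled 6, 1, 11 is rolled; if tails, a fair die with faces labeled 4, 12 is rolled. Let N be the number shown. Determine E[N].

E[N | heads] = (6+1+11)/3 = 6.
E[N | tails] = (4+12)/2 = 8.
By the law of total expectation,
E[N] = (1/2)·(6) + (1/2)·(8) = 7.

7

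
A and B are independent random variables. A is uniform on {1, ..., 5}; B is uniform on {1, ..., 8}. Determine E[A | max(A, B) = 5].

Outcomes with max(A, B) = 5: (1,5), (2,5), (3,5), (4,5), (5,1), (5,2), (5,3), (5,4), (5,5), each with probability 1/40.
E[A | max(A, B) = 5] = (1 + 2 + 3 + 4 + 5 + 5 + 5 + 5 + 5) / 9 = 35/9.

35/9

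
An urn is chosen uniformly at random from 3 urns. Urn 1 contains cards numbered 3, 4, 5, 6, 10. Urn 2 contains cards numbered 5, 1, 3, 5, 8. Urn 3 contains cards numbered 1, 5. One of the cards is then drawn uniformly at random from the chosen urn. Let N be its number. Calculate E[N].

E[N | urn 1] = (3+4+5+6+10)/5 = 28/5.
E[N | urn 2] = (5+1+3+5+8)/5 = 22/5.
E[N | urn 3] = (1+5)/2 = 3.
E[N] = (1/3)·(28/5) + (1/3)·(22/5) + (1/3)·(3) = 13/3.

13/3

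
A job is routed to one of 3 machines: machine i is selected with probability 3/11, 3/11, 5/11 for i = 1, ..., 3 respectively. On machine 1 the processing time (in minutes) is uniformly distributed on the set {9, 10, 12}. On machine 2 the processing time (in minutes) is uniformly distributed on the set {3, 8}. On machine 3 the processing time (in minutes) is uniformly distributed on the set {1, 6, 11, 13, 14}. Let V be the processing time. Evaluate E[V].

185/22

E[V | machine 1] = (9+10+12)/3 = 31/3.
E[V | machine 2] = (3+8)/2 = 11/2.
E[V | machine 3] = (1+6+11+13+14)/5 = 9.
E[V] = (3/11)·(31/3) + (3/11)·(11/2) + (5/11)·(9) = 185/22.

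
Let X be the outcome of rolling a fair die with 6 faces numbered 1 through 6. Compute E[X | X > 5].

6

Given X > 5, X is equally likely to be any of {6}.
E[X | X > 5] = (6) / 1 = 6.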